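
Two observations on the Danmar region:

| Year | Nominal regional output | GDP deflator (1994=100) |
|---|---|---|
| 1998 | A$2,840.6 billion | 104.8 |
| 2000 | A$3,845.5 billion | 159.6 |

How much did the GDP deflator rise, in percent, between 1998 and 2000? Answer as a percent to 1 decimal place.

Price-level change = 159.6 / 104.8 − 1 = 0.5229.

52.3%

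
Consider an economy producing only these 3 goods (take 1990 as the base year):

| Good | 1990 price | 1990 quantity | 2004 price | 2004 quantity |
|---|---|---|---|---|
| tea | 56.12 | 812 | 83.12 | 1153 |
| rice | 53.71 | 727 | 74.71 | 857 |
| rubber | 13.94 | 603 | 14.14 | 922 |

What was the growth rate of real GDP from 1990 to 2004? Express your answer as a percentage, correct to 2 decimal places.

32.86%

Real GDP 1990 = Nominal GDP 1990 = 56.12·812 + 53.71·727 + 13.94·603 = 93022.43.
Real GDP 2004 (at 1990 prices) = 56.12·1153 + 53.71·857 + 13.94·922 = 123588.51.
Real growth = 123588.51/93022.43 − 1 = 0.3286.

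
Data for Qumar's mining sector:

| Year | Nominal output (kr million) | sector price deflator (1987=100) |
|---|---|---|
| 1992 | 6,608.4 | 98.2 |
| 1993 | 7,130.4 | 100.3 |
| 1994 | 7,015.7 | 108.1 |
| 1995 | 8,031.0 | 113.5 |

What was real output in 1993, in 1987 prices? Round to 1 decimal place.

kr 7,109.1 million

Real output 1993 = 7130.4 / 1.003 = 7109.07.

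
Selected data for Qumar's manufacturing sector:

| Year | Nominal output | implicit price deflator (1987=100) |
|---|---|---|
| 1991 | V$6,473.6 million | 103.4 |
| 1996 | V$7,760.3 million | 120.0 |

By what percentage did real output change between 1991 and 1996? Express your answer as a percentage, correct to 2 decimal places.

3.29%

Real output 1991 = 6473.6 / 1.034 = 6260.74.
Real output 1996 = 7760.3 / 1.200 = 6466.92.
Real growth = 6466.92 / 6260.74 − 1 = 0.0329.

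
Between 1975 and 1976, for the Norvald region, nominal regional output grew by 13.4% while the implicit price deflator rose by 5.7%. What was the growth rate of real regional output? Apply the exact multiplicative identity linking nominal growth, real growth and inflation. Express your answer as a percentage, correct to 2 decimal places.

(1 + g_nom) = (1 + g_real)(1 + π), so g_real = 1.1340 / 1.0570 − 1 = 0.07285.

7.28%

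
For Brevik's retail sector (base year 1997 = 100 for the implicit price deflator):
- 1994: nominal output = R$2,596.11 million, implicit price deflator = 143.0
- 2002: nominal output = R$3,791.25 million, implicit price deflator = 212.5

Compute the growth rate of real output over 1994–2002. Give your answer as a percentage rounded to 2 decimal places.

Deflate each year: 1994 → 2596.11/1.430 = 1815.46; 2002 → 3791.25/2.125 = 1784.12.
So real output changed by 1784.12/1815.46 − 1 = -0.0173, i.e. -1.73%.

-1.73%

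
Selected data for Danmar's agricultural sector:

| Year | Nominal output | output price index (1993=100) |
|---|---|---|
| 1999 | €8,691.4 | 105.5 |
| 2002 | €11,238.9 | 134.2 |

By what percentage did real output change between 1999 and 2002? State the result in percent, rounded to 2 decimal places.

Deflate each year: 1999 → 8691.4/1.055 = 8238.29; 2002 → 11238.9/1.342 = 8374.74.
So real output changed by 8374.74/8238.29 − 1 = 0.0166, i.e. 1.66%.

1.66%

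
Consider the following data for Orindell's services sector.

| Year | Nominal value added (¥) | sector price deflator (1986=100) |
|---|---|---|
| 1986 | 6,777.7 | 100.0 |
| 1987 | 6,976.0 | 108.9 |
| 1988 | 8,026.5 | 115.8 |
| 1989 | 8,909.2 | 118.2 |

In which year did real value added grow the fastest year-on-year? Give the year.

1987: real = 6976.0/1.089 = 6405.88; growth vs 1986 (6777.70) = -5.49%.
1988: real = 8026.5/1.158 = 6931.35; growth vs 1987 (6405.88) = 8.20%.
1989: real = 8909.2/1.182 = 7537.39; growth vs 1988 (6931.35) = 8.74%.

1989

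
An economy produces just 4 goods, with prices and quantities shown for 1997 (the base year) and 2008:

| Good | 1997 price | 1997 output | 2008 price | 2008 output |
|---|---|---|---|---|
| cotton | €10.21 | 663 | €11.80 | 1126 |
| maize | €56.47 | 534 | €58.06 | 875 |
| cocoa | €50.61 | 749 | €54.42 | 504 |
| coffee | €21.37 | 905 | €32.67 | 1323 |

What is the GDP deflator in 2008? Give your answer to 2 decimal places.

Nominal GDP 2008 = 11.80·1126 + 58.06·875 + 54.42·504 + 32.67·1323 = 134739.39.
Real GDP 2008 (at 1997 prices) = 10.21·1126 + 56.47·875 + 50.61·504 + 21.37·1323 = 114687.66.
Deflator = Nominal/Real × 100 = 134739.39/114687.66 × 100 = 117.484.

117.48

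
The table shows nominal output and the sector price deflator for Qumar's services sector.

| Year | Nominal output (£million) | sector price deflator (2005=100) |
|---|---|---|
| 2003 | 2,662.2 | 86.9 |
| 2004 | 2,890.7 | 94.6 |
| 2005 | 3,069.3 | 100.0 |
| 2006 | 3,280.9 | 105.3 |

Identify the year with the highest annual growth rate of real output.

2004: real = 2890.7/0.946 = 3055.71; growth vs 2003 (3063.52) = -0.25%.
2005: real = 3069.3/1.000 = 3069.30; growth vs 2004 (3055.71) = 0.44%.
2006: real = 3280.9/1.053 = 3115.76; growth vs 2005 (3069.30) = 1.51%.

2006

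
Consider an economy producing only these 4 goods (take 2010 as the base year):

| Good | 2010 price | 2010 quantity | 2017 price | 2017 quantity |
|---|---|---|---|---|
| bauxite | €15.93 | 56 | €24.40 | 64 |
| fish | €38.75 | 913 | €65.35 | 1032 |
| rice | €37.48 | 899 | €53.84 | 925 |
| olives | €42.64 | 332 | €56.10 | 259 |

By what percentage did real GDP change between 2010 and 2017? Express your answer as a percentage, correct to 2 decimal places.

3.09%

Real GDP 2010 = Nominal GDP 2010 = 15.93·56 + 38.75·913 + 37.48·899 + 42.64·332 = 84121.83.
Real GDP 2017 (at 2010 prices) = 15.93·64 + 38.75·1032 + 37.48·925 + 42.64·259 = 86722.28.
Real growth = 86722.28/84121.83 − 1 = 0.0309.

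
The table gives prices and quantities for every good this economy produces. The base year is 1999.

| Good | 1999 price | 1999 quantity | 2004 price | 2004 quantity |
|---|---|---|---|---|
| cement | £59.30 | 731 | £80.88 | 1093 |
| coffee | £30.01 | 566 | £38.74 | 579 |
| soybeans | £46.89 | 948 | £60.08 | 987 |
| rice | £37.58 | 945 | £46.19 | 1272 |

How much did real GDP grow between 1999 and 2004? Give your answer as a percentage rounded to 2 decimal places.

25.64%

Real GDP 1999 = Nominal GDP 1999 = 59.30·731 + 30.01·566 + 46.89·948 + 37.58·945 = 140298.78.
Real GDP 2004 (at 1999 prices) = 59.30·1093 + 30.01·579 + 46.89·987 + 37.58·1272 = 176272.88.
Real growth = 176272.88/140298.78 − 1 = 0.2564.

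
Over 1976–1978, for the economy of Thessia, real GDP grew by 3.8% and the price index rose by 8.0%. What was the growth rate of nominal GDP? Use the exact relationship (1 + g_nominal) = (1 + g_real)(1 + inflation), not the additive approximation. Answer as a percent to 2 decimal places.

(1 + g_nom) = (1 + g_real)(1 + π) = 1.0380 × 1.0800 = 1.12104.

12.10%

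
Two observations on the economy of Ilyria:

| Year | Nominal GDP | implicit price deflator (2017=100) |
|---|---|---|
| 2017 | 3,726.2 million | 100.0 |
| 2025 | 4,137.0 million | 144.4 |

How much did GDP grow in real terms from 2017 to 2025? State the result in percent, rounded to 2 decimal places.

Deflate each year: 2017 → 3726.2/1.000 = 3726.20; 2025 → 4137.0/1.444 = 2864.96.
So real GDP changed by 2864.96/3726.20 − 1 = -0.2311, i.e. -23.11%.

-23.11%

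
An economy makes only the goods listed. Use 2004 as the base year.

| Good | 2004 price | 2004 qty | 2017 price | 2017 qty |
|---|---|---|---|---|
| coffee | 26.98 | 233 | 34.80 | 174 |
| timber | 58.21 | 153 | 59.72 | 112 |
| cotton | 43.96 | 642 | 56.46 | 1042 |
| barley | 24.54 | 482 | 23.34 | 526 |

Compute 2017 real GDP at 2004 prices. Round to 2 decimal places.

Real GDP 2017 = Σ (p_2004 × q_2017) = 26.98·174 + 58.21·112 + 43.96·1042 + 24.54·526 = 69928.40.

69928.40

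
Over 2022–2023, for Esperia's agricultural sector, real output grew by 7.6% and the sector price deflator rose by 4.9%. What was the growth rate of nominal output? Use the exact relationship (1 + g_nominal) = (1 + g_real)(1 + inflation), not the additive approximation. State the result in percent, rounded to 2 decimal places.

12.87%

(1 + g_nom) = (1 + g_real)(1 + π) = 1.0760 × 1.0490 = 1.12872.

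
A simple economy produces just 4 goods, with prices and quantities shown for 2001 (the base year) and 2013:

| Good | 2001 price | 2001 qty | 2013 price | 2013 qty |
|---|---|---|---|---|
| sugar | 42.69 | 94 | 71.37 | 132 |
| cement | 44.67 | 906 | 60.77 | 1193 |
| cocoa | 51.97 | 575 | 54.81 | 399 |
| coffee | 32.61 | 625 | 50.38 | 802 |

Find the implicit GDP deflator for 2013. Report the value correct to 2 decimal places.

Nominal GDP 2013 = 71.37·132 + 60.77·1193 + 54.81·399 + 50.38·802 = 144193.40.
Real GDP 2013 (at 2001 prices) = 42.69·132 + 44.67·1193 + 51.97·399 + 32.61·802 = 105815.64.
Deflator = Nominal/Real × 100 = 144193.40/105815.64 × 100 = 136.269.

136.27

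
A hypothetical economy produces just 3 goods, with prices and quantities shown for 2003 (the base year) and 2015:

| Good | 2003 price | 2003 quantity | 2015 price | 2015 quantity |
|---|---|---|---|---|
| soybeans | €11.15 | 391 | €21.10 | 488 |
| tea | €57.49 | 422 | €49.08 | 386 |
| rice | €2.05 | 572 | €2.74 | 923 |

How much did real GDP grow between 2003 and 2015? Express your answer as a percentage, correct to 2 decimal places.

-0.90%

Real GDP 2003 = Nominal GDP 2003 = 11.15·391 + 57.49·422 + 2.05·572 = 29793.03.
Real GDP 2015 (at 2003 prices) = 11.15·488 + 57.49·386 + 2.05·923 = 29524.49.
Real growth = 29524.49/29793.03 − 1 = -0.0090.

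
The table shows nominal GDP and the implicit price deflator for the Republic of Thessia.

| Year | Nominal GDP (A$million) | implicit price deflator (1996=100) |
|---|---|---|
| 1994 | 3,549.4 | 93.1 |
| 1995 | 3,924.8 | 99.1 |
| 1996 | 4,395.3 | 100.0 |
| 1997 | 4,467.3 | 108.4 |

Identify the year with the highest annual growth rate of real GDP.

1995: real = 3924.8/0.991 = 3960.44; growth vs 1994 (3812.46) = 3.88%.
1996: real = 4395.3/1.000 = 4395.30; growth vs 1995 (3960.44) = 10.98%.
1997: real = 4467.3/1.084 = 4121.13; growth vs 1996 (4395.30) = -6.24%.

1996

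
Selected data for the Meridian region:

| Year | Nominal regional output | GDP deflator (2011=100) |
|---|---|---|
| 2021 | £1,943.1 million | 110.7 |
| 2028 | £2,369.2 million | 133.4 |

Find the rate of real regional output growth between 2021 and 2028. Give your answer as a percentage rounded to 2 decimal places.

Real regional output 2021 = 1943.1 / 1.107 = 1755.28.
Real regional output 2028 = 2369.2 / 1.334 = 1776.01.
Real growth = 1776.01 / 1755.28 − 1 = 0.0118.

1.18%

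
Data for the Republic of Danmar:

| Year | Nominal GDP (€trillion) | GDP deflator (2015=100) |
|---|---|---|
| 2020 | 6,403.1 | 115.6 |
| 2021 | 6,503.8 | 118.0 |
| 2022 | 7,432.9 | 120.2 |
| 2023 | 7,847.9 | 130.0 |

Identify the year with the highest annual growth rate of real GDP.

2021: real = 6503.8/1.180 = 5511.69; growth vs 2020 (5539.01) = -0.49%.
2022: real = 7432.9/1.202 = 6183.78; growth vs 2021 (5511.69) = 12.19%.
2023: real = 7847.9/1.300 = 6036.85; growth vs 2022 (6183.78) = -2.38%.

2022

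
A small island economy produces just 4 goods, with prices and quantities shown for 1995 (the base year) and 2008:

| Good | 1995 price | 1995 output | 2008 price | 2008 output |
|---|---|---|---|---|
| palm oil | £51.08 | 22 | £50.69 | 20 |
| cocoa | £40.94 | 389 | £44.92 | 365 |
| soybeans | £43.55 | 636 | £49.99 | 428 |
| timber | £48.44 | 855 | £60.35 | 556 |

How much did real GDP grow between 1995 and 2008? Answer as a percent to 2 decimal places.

-28.58%

Real GDP 1995 = Nominal GDP 1995 = 51.08·22 + 40.94·389 + 43.55·636 + 48.44·855 = 86163.42.
Real GDP 2008 (at 1995 prices) = 51.08·20 + 40.94·365 + 43.55·428 + 48.44·556 = 61536.74.
Real growth = 61536.74/86163.42 − 1 = -0.2858.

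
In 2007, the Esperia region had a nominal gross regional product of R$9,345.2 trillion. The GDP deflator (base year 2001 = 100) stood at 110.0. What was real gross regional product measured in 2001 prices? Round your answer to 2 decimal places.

Real gross regional product = Nominal / (GDP deflator/100) = 9345.2 / 1.100 = 8495.64.

R$8,495.64 trillion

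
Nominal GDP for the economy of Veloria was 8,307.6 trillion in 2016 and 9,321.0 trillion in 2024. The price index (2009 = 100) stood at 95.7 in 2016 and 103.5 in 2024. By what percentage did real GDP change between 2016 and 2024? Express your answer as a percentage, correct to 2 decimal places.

3.74%

Deflate each year: 2016 → 8307.6/0.957 = 8680.88; 2024 → 9321.0/1.035 = 9005.80.
So real GDP changed by 9005.80/8680.88 − 1 = 0.0374, i.e. 3.74%.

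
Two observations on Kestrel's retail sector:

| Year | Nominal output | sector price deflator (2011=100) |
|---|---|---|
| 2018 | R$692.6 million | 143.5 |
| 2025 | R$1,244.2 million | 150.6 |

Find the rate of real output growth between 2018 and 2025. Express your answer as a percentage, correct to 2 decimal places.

71.17%

Deflate each year: 2018 → 692.6/1.435 = 482.65; 2025 → 1244.2/1.506 = 826.16.
So real output changed by 826.16/482.65 − 1 = 0.7117, i.e. 71.17%.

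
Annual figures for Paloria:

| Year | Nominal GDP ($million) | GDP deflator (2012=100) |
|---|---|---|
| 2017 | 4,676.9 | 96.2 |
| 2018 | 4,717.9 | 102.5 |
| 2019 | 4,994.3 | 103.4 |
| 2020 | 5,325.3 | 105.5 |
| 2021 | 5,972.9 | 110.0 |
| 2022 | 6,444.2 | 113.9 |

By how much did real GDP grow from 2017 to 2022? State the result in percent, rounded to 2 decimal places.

Real GDP 2017 = 4676.9/0.962 = 4861.64.
Real GDP 2022 = 6444.2/1.139 = 5657.77.
Change = 5657.77/4861.64 − 1 = 0.1638.

16.38%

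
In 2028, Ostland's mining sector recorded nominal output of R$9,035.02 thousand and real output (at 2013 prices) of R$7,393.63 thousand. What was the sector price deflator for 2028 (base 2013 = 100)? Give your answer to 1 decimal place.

122.2

sector price deflator = (Nominal / Real) × 100 = 9035.02 / 7393.63 × 100 = 122.20.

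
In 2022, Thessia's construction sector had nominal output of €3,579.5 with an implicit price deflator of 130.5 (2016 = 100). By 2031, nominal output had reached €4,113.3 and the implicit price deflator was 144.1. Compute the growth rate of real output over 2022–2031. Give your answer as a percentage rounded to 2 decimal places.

Real output 2022 = 3579.5 / 1.305 = 2742.91.
Real output 2031 = 4113.3 / 1.441 = 2854.48.
Real growth = 2854.48 / 2742.91 − 1 = 0.0407.

4.07%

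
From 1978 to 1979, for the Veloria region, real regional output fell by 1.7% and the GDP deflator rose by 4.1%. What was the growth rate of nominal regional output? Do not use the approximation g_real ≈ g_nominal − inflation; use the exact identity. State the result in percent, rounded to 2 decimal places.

(1 + g_nom) = (1 + g_real)(1 + π) = 0.9830 × 1.0410 = 1.02330.

2.33%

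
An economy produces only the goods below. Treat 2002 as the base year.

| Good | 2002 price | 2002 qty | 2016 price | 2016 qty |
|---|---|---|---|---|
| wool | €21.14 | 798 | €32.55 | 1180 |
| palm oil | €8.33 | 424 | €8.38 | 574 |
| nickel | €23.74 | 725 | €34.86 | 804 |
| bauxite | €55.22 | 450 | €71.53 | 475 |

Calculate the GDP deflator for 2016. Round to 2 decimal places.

140.22

Nominal GDP 2016 = 32.55·1180 + 8.38·574 + 34.86·804 + 71.53·475 = 105223.31.
Real GDP 2016 (at 2002 prices) = 21.14·1180 + 8.33·574 + 23.74·804 + 55.22·475 = 75043.08.
Deflator = Nominal/Real × 100 = 105223.31/75043.08 × 100 = 140.217.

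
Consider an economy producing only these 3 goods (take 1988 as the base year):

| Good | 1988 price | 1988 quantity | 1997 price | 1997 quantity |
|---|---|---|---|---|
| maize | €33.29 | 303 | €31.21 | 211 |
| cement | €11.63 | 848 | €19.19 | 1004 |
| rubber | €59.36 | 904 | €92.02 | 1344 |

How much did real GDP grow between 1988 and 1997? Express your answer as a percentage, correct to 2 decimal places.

33.79%

Real GDP 1988 = Nominal GDP 1988 = 33.29·303 + 11.63·848 + 59.36·904 = 73610.55.
Real GDP 1997 (at 1988 prices) = 33.29·211 + 11.63·1004 + 59.36·1344 = 98480.55.
Real growth = 98480.55/73610.55 − 1 = 0.3379.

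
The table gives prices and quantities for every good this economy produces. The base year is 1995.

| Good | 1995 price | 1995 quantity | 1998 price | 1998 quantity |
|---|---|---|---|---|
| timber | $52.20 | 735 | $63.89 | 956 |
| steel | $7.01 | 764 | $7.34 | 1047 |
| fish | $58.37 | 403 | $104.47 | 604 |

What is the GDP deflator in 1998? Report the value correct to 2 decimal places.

142.56

Nominal GDP 1998 = 63.89·956 + 7.34·1047 + 104.47·604 = 131863.70.
Real GDP 1998 (at 1995 prices) = 52.20·956 + 7.01·1047 + 58.37·604 = 92498.15.
Deflator = Nominal/Real × 100 = 131863.70/92498.15 × 100 = 142.558.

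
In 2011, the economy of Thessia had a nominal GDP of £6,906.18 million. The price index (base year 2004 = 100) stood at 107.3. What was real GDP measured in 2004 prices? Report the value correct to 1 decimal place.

Real GDP = Nominal / (price index/100) = 6906.18 / 1.073 = 6436.33.

£6,436.3 million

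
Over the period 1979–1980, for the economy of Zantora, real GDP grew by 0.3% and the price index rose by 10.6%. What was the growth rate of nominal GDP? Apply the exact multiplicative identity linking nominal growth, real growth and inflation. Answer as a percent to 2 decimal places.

10.93%

(1 + g_nom) = (1 + g_real)(1 + π) = 1.0030 × 1.1060 = 1.10932.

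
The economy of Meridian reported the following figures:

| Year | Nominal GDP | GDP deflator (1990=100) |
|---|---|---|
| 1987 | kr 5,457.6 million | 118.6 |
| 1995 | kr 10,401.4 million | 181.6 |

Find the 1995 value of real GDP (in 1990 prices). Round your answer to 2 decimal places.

Real GDP = Nominal / (GDP deflator/100) = 10401.4 / 1.816 = 5727.64.

kr 5,727.64 million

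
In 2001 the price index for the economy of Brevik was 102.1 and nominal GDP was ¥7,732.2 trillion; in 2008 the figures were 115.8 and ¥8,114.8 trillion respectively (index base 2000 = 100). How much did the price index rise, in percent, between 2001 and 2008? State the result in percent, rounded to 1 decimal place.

13.4%

Price-level change = 115.8 / 102.1 − 1 = 0.1342.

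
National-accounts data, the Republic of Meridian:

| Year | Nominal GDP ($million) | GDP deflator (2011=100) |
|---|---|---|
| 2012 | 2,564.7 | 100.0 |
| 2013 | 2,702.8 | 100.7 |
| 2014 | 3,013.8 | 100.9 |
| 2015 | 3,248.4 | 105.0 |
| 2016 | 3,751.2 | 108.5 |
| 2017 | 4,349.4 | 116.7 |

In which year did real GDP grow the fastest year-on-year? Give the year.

2016

2013: real = 2702.8/1.007 = 2684.01; growth vs 2012 (2564.70) = 4.65%.
2014: real = 3013.8/1.009 = 2986.92; growth vs 2013 (2684.01) = 11.29%.
2015: real = 3248.4/1.050 = 3093.71; growth vs 2014 (2986.92) = 3.58%.
2016: real = 3751.2/1.085 = 3457.33; growth vs 2015 (3093.71) = 11.75%.
2017: real = 4349.4/1.167 = 3726.99; growth vs 2016 (3457.33) = 7.80%.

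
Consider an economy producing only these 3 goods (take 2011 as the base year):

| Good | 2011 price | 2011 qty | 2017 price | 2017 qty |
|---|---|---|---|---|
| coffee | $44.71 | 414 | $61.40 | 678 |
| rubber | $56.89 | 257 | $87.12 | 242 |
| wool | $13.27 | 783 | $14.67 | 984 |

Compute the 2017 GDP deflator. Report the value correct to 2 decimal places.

135.02

Nominal GDP 2017 = 61.40·678 + 87.12·242 + 14.67·984 = 77147.52.
Real GDP 2017 (at 2011 prices) = 44.71·678 + 56.89·242 + 13.27·984 = 57138.44.
Deflator = Nominal/Real × 100 = 77147.52/57138.44 × 100 = 135.019.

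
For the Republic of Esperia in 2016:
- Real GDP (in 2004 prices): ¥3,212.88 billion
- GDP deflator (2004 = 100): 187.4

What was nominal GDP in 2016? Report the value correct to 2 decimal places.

Nominal GDP = Real × (GDP deflator/100) = 3212.88 × 1.874 = 6020.94.

¥6,020.94 billion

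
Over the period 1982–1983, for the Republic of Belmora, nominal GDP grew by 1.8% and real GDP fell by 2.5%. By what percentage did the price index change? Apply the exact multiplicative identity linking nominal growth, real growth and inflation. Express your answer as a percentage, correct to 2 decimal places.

4.41%

(1 + g_nom) = (1 + g_real)(1 + π), so π = 1.0180 / 0.9750 − 1 = 0.04410.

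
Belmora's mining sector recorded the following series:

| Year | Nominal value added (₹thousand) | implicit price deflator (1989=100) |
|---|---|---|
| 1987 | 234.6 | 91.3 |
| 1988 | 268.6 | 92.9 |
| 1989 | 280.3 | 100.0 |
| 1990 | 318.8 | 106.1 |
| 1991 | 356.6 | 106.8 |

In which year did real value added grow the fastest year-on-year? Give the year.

1988: real = 268.6/0.929 = 289.13; growth vs 1987 (256.96) = 12.52%.
1989: real = 280.3/1.000 = 280.30; growth vs 1988 (289.13) = -3.05%.
1990: real = 318.8/1.061 = 300.47; growth vs 1989 (280.30) = 7.20%.
1991: real = 356.6/1.068 = 333.90; growth vs 1990 (300.47) = 11.13%.

1988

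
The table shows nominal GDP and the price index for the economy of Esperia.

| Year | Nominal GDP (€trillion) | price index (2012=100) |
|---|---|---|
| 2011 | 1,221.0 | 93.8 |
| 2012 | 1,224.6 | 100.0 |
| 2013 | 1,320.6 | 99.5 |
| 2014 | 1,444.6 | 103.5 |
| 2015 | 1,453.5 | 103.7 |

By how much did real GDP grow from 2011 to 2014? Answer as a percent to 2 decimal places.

7.22%

Real GDP 2011 = 1221.0/0.938 = 1301.71.
Real GDP 2014 = 1444.6/1.035 = 1395.75.
Change = 1395.75/1301.71 − 1 = 0.0722.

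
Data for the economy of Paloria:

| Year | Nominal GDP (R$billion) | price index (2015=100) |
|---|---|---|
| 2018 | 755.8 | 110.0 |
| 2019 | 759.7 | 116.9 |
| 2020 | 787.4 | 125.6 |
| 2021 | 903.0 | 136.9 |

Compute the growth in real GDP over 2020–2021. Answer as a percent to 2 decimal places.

5.22%

Real GDP 2020 = 787.4/1.256 = 626.91.
Real GDP 2021 = 903.0/1.369 = 659.61.
Change = 659.61/626.91 − 1 = 0.0522.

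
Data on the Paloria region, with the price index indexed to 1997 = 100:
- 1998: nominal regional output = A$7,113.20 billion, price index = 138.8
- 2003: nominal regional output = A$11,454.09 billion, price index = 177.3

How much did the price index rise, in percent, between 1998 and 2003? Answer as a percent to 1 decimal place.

Price-level change = 177.3 / 138.8 − 1 = 0.2774.

27.7%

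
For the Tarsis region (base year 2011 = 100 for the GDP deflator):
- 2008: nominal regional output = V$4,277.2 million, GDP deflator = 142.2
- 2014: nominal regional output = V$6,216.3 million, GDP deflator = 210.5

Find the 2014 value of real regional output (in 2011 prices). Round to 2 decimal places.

Real regional output = Nominal / (GDP deflator/100) = 6216.3 / 2.105 = 2953.11.

V$2,953.11 million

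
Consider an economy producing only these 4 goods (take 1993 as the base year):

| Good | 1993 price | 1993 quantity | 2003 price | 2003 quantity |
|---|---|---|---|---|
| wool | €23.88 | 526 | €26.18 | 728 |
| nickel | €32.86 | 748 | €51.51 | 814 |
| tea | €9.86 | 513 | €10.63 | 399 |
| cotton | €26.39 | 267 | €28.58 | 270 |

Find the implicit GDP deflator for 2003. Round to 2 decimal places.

132.17

Nominal GDP 2003 = 26.18·728 + 51.51·814 + 10.63·399 + 28.58·270 = 72946.15.
Real GDP 2003 (at 1993 prices) = 23.88·728 + 32.86·814 + 9.86·399 + 26.39·270 = 55192.12.
Deflator = Nominal/Real × 100 = 72946.15/55192.12 × 100 = 132.168.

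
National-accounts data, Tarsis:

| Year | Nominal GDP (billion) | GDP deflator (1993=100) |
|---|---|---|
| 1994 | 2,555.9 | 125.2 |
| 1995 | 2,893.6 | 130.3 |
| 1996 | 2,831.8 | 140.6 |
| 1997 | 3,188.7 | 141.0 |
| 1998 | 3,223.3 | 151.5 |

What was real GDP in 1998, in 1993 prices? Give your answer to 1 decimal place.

Real GDP 1998 = 3223.3 / 1.515 = 2127.59.

2,127.6 billion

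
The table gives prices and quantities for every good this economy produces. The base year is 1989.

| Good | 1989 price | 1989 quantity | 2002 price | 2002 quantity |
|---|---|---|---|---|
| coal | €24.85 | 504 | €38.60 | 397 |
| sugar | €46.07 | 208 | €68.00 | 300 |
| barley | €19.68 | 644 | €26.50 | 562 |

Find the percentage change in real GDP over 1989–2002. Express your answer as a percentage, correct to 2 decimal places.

Real GDP 1989 = Nominal GDP 1989 = 24.85·504 + 46.07·208 + 19.68·644 = 34780.88.
Real GDP 2002 (at 1989 prices) = 24.85·397 + 46.07·300 + 19.68·562 = 34746.61.
Real growth = 34746.61/34780.88 − 1 = -0.0010.

-0.10%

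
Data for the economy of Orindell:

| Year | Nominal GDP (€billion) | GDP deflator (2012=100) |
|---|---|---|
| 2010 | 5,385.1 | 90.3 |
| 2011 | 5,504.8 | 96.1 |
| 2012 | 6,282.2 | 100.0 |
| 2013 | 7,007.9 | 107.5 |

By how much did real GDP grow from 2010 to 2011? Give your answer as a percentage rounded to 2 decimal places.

Real GDP 2010 = 5385.1/0.903 = 5963.57.
Real GDP 2011 = 5504.8/0.961 = 5728.20.
Change = 5728.20/5963.57 − 1 = -0.0395.

-3.95%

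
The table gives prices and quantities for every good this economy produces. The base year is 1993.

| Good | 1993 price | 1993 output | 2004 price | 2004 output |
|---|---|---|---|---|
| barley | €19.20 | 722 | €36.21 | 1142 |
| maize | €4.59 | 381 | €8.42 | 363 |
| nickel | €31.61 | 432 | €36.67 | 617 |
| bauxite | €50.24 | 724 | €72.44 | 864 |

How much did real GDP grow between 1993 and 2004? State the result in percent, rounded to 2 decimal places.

31.78%

Real GDP 1993 = Nominal GDP 1993 = 19.20·722 + 4.59·381 + 31.61·432 + 50.24·724 = 65640.47.
Real GDP 2004 (at 1993 prices) = 19.20·1142 + 4.59·363 + 31.61·617 + 50.24·864 = 86503.30.
Real growth = 86503.30/65640.47 − 1 = 0.3178.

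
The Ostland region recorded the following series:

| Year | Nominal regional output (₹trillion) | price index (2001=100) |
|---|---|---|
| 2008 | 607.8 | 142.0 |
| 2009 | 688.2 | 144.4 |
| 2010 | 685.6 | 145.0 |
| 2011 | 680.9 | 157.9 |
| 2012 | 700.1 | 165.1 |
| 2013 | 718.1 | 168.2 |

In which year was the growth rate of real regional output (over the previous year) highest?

2009: real = 688.2/1.444 = 476.59; growth vs 2008 (428.03) = 11.34%.
2010: real = 685.6/1.450 = 472.83; growth vs 2009 (476.59) = -0.79%.
2011: real = 680.9/1.579 = 431.22; growth vs 2010 (472.83) = -8.80%.
2012: real = 700.1/1.651 = 424.05; growth vs 2011 (431.22) = -1.66%.
2013: real = 718.1/1.682 = 426.93; growth vs 2012 (424.05) = 0.68%.

2009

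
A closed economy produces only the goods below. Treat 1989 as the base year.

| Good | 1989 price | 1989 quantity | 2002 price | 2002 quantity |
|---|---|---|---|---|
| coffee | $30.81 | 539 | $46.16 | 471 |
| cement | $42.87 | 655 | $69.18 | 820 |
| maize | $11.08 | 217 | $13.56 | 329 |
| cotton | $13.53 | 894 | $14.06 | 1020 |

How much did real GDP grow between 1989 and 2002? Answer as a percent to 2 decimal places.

Real GDP 1989 = Nominal GDP 1989 = 30.81·539 + 42.87·655 + 11.08·217 + 13.53·894 = 59186.62.
Real GDP 2002 (at 1989 prices) = 30.81·471 + 42.87·820 + 11.08·329 + 13.53·1020 = 67110.83.
Real growth = 67110.83/59186.62 − 1 = 0.1339.

13.39%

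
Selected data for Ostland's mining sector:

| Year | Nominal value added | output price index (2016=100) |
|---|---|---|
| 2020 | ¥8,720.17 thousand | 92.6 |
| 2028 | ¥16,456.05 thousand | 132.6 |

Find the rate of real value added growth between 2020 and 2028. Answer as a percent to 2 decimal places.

Real value added 2020 = 8720.17 / 0.926 = 9417.03.
Real value added 2028 = 16456.05 / 1.326 = 12410.29.
Real growth = 12410.29 / 9417.03 − 1 = 0.3179.

31.79%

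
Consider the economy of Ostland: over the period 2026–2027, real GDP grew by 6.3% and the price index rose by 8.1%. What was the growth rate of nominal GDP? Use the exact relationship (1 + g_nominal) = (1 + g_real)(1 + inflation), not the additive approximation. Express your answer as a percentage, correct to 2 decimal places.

(1 + g_nom) = (1 + g_real)(1 + π) = 1.0630 × 1.0810 = 1.14910.

14.91%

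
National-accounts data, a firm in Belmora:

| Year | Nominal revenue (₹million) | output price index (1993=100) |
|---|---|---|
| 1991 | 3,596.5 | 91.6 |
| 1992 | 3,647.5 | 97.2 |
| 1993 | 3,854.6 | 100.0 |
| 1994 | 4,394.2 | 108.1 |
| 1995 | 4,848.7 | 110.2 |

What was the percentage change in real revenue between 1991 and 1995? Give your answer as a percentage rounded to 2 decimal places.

12.06%

Real revenue 1991 = 3596.5/0.916 = 3926.31.
Real revenue 1995 = 4848.7/1.102 = 4399.91.
Change = 4399.91/3926.31 − 1 = 0.1206.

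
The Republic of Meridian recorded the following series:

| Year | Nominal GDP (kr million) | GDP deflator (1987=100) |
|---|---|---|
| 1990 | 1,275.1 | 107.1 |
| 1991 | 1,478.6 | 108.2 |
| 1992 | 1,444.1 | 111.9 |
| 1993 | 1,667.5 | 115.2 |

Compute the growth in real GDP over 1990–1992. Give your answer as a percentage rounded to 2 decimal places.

8.40%

Real GDP 1990 = 1275.1/1.071 = 1190.57.
Real GDP 1992 = 1444.1/1.119 = 1290.53.
Change = 1290.53/1190.57 − 1 = 0.0840.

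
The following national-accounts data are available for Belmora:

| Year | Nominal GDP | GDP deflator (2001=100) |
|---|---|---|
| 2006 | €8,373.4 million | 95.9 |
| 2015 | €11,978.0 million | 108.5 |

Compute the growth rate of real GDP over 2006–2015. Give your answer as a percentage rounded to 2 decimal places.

26.44%

Deflate each year: 2006 → 8373.4/0.959 = 8731.39; 2015 → 11978.0/1.085 = 11039.63.
So real GDP changed by 11039.63/8731.39 − 1 = 0.2644, i.e. 26.44%.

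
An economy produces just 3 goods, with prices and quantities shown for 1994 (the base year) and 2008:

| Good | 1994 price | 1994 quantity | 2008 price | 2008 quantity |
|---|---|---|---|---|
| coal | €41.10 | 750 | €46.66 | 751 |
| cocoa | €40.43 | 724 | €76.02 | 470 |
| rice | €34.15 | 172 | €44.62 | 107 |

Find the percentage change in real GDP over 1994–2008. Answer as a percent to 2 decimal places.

Real GDP 1994 = Nominal GDP 1994 = 41.10·750 + 40.43·724 + 34.15·172 = 65970.12.
Real GDP 2008 (at 1994 prices) = 41.10·751 + 40.43·470 + 34.15·107 = 53522.25.
Real growth = 53522.25/65970.12 − 1 = -0.1887.

-18.87%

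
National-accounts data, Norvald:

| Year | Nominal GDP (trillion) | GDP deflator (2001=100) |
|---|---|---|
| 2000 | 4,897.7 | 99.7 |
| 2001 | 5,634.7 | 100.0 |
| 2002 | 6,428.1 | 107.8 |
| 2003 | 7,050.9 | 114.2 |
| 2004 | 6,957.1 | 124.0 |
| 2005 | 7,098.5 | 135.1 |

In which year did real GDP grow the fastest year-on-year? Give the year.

2001

2001: real = 5634.7/1.000 = 5634.70; growth vs 2000 (4912.44) = 14.70%.
2002: real = 6428.1/1.078 = 5962.99; growth vs 2001 (5634.70) = 5.83%.
2003: real = 7050.9/1.142 = 6174.17; growth vs 2002 (5962.99) = 3.54%.
2004: real = 6957.1/1.240 = 5610.56; growth vs 2003 (6174.17) = -9.13%.
2005: real = 7098.5/1.351 = 5254.26; growth vs 2004 (5610.56) = -6.35%.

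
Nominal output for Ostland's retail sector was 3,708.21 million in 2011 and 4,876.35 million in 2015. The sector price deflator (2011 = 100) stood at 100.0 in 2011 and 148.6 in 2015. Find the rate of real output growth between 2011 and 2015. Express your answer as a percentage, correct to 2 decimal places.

Deflate each year: 2011 → 3708.21/1.000 = 3708.21; 2015 → 4876.35/1.486 = 3281.53.
So real output changed by 3281.53/3708.21 − 1 = -0.1151, i.e. -11.51%.

-11.51%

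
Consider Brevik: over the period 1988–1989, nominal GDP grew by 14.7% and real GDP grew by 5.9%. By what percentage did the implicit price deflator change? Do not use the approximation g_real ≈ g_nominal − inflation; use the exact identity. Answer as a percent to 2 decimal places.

8.31%

(1 + g_nom) = (1 + g_real)(1 + π), so π = 1.1470 / 1.0590 − 1 = 0.08310.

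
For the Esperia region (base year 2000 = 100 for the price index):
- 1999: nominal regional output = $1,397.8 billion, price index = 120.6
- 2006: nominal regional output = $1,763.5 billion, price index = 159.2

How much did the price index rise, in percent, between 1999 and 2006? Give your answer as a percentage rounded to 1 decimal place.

Price-level change = 159.2 / 120.6 − 1 = 0.3201.

32.0%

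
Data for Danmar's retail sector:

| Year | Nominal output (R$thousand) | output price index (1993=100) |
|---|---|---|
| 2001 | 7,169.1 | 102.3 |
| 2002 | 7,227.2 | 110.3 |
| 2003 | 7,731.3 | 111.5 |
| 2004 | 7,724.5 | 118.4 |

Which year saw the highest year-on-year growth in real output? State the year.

2003

2002: real = 7227.2/1.103 = 6552.31; growth vs 2001 (7007.92) = -6.50%.
2003: real = 7731.3/1.115 = 6933.90; growth vs 2002 (6552.31) = 5.82%.
2004: real = 7724.5/1.184 = 6524.07; growth vs 2003 (6933.90) = -5.91%.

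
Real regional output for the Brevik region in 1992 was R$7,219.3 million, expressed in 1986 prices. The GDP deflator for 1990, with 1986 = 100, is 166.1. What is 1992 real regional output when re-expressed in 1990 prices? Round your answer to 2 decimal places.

R$11,991.26 million

Real regional output in 1990 prices = Real regional output in 1986 prices × (P_1990/P_1986) = 7219.3 × 1.661 = 11991.26.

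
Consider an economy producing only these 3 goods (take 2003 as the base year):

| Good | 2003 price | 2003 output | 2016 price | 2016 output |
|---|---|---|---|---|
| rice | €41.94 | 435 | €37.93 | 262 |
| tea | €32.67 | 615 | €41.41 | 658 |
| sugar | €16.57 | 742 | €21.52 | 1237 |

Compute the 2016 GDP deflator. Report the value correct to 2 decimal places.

120.43

Nominal GDP 2016 = 37.93·262 + 41.41·658 + 21.52·1237 = 63805.68.
Real GDP 2016 (at 2003 prices) = 41.94·262 + 32.67·658 + 16.57·1237 = 52982.23.
Deflator = Nominal/Real × 100 = 63805.68/52982.23 × 100 = 120.428.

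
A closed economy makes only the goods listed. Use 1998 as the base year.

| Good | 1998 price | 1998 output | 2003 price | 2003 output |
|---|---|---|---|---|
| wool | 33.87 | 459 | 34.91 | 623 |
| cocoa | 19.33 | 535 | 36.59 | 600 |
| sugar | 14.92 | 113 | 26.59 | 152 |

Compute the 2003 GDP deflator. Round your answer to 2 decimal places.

Nominal GDP 2003 = 34.91·623 + 36.59·600 + 26.59·152 = 47744.61.
Real GDP 2003 (at 1998 prices) = 33.87·623 + 19.33·600 + 14.92·152 = 34966.85.
Deflator = Nominal/Real × 100 = 47744.61/34966.85 × 100 = 136.542.

136.54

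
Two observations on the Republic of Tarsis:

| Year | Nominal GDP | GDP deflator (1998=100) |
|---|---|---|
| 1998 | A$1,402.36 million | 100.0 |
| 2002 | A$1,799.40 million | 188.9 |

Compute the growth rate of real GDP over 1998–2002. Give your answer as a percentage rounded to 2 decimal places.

-32.07%

Real GDP 1998 = 1402.36 / 1.000 = 1402.36.
Real GDP 2002 = 1799.40 / 1.889 = 952.57.
Real growth = 952.57 / 1402.36 − 1 = -0.3207.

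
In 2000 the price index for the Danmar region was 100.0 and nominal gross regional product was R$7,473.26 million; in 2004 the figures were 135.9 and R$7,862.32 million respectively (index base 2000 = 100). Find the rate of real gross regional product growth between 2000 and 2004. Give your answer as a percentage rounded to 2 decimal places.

Real gross regional product 2000 = 7473.26 / 1.000 = 7473.26.
Real gross regional product 2004 = 7862.32 / 1.359 = 5785.37.
Real growth = 5785.37 / 7473.26 − 1 = -0.2259.

-22.59%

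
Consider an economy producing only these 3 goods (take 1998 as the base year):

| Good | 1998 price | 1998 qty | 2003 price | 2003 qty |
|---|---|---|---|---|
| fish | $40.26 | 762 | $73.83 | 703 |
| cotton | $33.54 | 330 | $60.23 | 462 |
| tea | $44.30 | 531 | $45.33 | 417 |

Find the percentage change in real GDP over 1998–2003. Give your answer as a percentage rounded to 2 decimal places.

Real GDP 1998 = Nominal GDP 1998 = 40.26·762 + 33.54·330 + 44.30·531 = 65269.62.
Real GDP 2003 (at 1998 prices) = 40.26·703 + 33.54·462 + 44.30·417 = 62271.36.
Real growth = 62271.36/65269.62 − 1 = -0.0459.

-4.59%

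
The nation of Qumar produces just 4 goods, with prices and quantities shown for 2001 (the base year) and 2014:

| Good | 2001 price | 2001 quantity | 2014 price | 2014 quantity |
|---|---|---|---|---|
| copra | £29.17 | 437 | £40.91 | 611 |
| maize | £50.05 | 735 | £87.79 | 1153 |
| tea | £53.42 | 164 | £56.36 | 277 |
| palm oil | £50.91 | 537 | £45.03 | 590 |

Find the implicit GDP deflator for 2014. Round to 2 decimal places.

Nominal GDP 2014 = 40.91·611 + 87.79·1153 + 56.36·277 + 45.03·590 = 168397.30.
Real GDP 2014 (at 2001 prices) = 29.17·611 + 50.05·1153 + 53.42·277 + 50.91·590 = 120364.76.
Deflator = Nominal/Real × 100 = 168397.30/120364.76 × 100 = 139.906.

139.91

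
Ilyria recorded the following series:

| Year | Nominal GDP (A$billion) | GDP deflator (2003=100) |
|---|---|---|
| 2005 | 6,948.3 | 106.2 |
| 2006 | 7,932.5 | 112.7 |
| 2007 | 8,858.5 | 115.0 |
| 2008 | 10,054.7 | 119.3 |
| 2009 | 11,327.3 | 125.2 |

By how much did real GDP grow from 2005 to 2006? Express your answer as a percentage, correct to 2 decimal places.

7.58%

Real GDP 2005 = 6948.3/1.062 = 6542.66.
Real GDP 2006 = 7932.5/1.127 = 7038.60.
Change = 7038.60/6542.66 − 1 = 0.0758.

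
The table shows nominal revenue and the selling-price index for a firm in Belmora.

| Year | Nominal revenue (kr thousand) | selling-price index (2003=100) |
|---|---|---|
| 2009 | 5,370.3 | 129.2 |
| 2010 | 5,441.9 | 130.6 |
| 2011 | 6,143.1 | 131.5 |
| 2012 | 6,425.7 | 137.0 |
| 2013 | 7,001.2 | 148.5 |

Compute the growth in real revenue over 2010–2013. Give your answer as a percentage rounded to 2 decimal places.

13.15%

Real revenue 2010 = 5441.9/1.306 = 4166.85.
Real revenue 2013 = 7001.2/1.485 = 4714.61.
Change = 4714.61/4166.85 − 1 = 0.1315.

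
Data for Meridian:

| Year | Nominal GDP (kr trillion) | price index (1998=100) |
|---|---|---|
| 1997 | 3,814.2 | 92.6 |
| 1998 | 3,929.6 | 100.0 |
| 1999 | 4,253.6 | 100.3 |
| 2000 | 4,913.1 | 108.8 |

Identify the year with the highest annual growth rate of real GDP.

1999

1998: real = 3929.6/1.000 = 3929.60; growth vs 1997 (4119.01) = -4.60%.
1999: real = 4253.6/1.003 = 4240.88; growth vs 1998 (3929.60) = 7.92%.
2000: real = 4913.1/1.088 = 4515.72; growth vs 1999 (4240.88) = 6.48%.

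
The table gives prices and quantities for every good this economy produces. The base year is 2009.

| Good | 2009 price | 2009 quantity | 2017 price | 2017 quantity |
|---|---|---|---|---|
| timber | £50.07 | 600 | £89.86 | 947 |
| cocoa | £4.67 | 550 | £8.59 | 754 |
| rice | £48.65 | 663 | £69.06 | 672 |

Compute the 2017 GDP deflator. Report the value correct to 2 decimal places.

Nominal GDP 2017 = 89.86·947 + 8.59·754 + 69.06·672 = 137982.60.
Real GDP 2017 (at 2009 prices) = 50.07·947 + 4.67·754 + 48.65·672 = 83630.27.
Deflator = Nominal/Real × 100 = 137982.60/83630.27 × 100 = 164.991.

164.99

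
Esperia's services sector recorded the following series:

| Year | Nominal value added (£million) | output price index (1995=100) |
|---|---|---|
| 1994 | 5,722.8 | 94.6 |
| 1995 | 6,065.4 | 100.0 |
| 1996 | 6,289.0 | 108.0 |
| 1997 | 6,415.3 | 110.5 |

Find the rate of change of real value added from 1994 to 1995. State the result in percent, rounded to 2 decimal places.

Real value added 1994 = 5722.8/0.946 = 6049.47.
Real value added 1995 = 6065.4/1.000 = 6065.40.
Change = 6065.40/6049.47 − 1 = 0.0026.

0.26%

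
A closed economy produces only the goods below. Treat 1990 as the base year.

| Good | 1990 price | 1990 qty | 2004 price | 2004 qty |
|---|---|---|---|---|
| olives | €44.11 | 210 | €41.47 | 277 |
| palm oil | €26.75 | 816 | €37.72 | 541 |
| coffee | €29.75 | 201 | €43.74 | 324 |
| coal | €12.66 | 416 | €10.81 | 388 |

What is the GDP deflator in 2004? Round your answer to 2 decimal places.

121.87

Nominal GDP 2004 = 41.47·277 + 37.72·541 + 43.74·324 + 10.81·388 = 50259.75.
Real GDP 2004 (at 1990 prices) = 44.11·277 + 26.75·541 + 29.75·324 + 12.66·388 = 41241.30.
Deflator = Nominal/Real × 100 = 50259.75/41241.30 × 100 = 121.868.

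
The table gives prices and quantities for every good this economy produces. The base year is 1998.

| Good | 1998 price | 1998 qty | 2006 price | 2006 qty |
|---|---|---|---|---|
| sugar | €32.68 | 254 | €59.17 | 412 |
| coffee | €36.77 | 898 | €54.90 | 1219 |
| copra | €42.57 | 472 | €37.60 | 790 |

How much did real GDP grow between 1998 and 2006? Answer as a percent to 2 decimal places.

Real GDP 1998 = Nominal GDP 1998 = 32.68·254 + 36.77·898 + 42.57·472 = 61413.22.
Real GDP 2006 (at 1998 prices) = 32.68·412 + 36.77·1219 + 42.57·790 = 91917.09.
Real growth = 91917.09/61413.22 − 1 = 0.4967.

49.67%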